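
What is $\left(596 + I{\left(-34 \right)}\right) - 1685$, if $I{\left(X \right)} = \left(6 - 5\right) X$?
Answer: $-1123$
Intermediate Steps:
$I{\left(X \right)} = X$ ($I{\left(X \right)} = 1 X = X$)
$\left(596 + I{\left(-34 \right)}\right) - 1685 = \left(596 - 34\right) - 1685 = 562 - 1685 = -1123$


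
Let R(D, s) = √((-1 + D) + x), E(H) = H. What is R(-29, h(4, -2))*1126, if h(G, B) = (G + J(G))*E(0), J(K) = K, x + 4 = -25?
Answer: 1126*I*√59 ≈ 8649.0*I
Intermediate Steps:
x = -29 (x = -4 - 25 = -29)
h(G, B) = 0 (h(G, B) = (G + G)*0 = (2*G)*0 = 0)
R(D, s) = √(-30 + D) (R(D, s) = √((-1 + D) - 29) = √(-30 + D))
R(-29, h(4, -2))*1126 = √(-30 - 29)*1126 = √(-59)*1126 = (I*√59)*1126 = 1126*I*√59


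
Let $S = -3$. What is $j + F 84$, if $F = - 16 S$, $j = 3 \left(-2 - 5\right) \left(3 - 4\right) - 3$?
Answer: $4050$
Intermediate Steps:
$j = 18$ ($j = 3 \left(\left(-7\right) \left(-1\right)\right) - 3 = 3 \cdot 7 - 3 = 21 - 3 = 18$)
$F = 48$ ($F = \left(-16\right) \left(-3\right) = 48$)
$j + F 84 = 18 + 48 \cdot 84 = 18 + 4032 = 4050$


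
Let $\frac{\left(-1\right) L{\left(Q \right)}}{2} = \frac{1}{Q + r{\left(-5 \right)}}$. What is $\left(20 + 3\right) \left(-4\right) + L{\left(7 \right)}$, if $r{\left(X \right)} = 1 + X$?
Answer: $- \frac{278}{3} \approx -92.667$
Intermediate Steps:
$L{\left(Q \right)} = - \frac{2}{-4 + Q}$ ($L{\left(Q \right)} = - \frac{2}{Q + \left(1 - 5\right)} = - \frac{2}{Q - 4} = - \frac{2}{-4 + Q}$)
$\left(20 + 3\right) \left(-4\right) + L{\left(7 \right)} = \left(20 + 3\right) \left(-4\right) - \frac{2}{-4 + 7} = 23 \left(-4\right) - \frac{2}{3} = -92 - \frac{2}{3} = - \frac{278}{3}$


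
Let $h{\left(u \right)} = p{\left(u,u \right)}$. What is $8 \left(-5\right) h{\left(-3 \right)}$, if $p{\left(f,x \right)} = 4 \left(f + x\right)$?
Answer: $960$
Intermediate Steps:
$p{\left(f,x \right)} = 4 f + 4 x$
$h{\left(u \right)} = 8 u$ ($h{\left(u \right)} = 4 u + 4 u = 8 u$)
$8 \left(-5\right) h{\left(-3 \right)} = 8 \left(-5\right) 8 \left(-3\right) = \left(-40\right) \left(-24\right) = 960$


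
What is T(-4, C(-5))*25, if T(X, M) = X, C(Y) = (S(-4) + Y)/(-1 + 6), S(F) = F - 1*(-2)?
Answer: -100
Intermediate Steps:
S(F) = 2 + F (S(F) = F + 2 = 2 + F)
C(Y) = -⅖ + Y/5 (C(Y) = ((2 - 4) + Y)/(-1 + 6) = (-2 + Y)/5 = (-2 + Y)*(⅕) = -⅖ + Y/5)
T(-4, C(-5))*25 = -4*25 = -100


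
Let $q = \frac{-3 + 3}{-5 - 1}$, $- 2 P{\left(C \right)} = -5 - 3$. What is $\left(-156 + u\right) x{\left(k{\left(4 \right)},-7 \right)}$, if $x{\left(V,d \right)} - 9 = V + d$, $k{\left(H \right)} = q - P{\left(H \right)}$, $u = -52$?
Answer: $416$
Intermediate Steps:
$P{\left(C \right)} = 4$ ($P{\left(C \right)} = - \frac{-5 - 3}{2} = \left(- \frac{1}{2}\right) \left(-8\right) = 4$)
$q = 0$ ($q = \frac{0}{-6} = 0 \left(- \frac{1}{6}\right) = 0$)
$k{\left(H \right)} = -4$ ($k{\left(H \right)} = 0 - 4 = -4$)
$x{\left(V,d \right)} = 9 + V + d$ ($x{\left(V,d \right)} = 9 + \left(V + d\right) = 9 + V + d$)
$\left(-156 + u\right) x{\left(k{\left(4 \right)},-7 \right)} = \left(-156 - 52\right) \left(9 - 4 - 7\right) = \left(-208\right) \left(-2\right) = 416$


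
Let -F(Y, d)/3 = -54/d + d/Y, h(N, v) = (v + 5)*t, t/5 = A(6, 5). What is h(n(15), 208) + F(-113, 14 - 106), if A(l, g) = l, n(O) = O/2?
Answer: 33193371/5198 ≈ 6385.8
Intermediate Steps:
n(O) = O/2 (n(O) = O*(½) = O/2)
t = 30 (t = 5*6 = 30)
h(N, v) = 150 + 30*v (h(N, v) = (v + 5)*30 = (5 + v)*30 = 150 + 30*v)
F(Y, d) = 162/d - 3*d/Y (F(Y, d) = -3*(-54/d + d/Y) = 162/d - 3*d/Y)
h(n(15), 208) + F(-113, 14 - 106) = (150 + 30*208) + (162/(14 - 106) - 3*(14 - 106)/(-113)) = (150 + 6240) + (162/(-92) - 3*(-92)*(-1/113)) = 6390 + (162*(-1/92) - 276/113) = 6390 + (-81/46 - 276/113) = 6390 - 21849/5198 = 33193371/5198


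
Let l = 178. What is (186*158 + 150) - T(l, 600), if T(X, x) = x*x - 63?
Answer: -330399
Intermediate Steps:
T(X, x) = -63 + x² (T(X, x) = x² - 63 = -63 + x²)
(186*158 + 150) - T(l, 600) = (186*158 + 150) - (-63 + 600²) = (29388 + 150) - (-63 + 360000) = 29538 - 1*359937 = 29538 - 359937 = -330399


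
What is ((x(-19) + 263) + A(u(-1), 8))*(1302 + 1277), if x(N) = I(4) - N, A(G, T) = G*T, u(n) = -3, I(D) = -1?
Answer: 662803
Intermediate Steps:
x(N) = -1 - N
((x(-19) + 263) + A(u(-1), 8))*(1302 + 1277) = (((-1 - 1*(-19)) + 263) - 3*8)*(1302 + 1277) = (((-1 + 19) + 263) - 24)*2579 = ((18 + 263) - 24)*2579 = (281 - 24)*2579 = 257*2579 = 662803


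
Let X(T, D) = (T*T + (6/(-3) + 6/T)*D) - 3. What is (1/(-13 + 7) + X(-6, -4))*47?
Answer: 12643/6 ≈ 2107.2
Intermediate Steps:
X(T, D) = -3 + T**2 + D*(-2 + 6/T) (X(T, D) = (T**2 + (6*(-1/3) + 6/T)*D) - 3 = (T**2 + (-2 + 6/T)*D) - 3 = (T**2 + D*(-2 + 6/T)) - 3 = -3 + T**2 + D*(-2 + 6/T))
(1/(-13 + 7) + X(-6, -4))*47 = (1/(-13 + 7) + (-3 + (-6)**2 - 2*(-4) + 6*(-4)/(-6)))*47 = (1/(-6) + (-3 + 36 + 8 + 6*(-4)*(-1/6)))*47 = (-1/6 + (-3 + 36 + 8 + 4))*47 = (-1/6 + 45)*47 = (269/6)*47 = 12643/6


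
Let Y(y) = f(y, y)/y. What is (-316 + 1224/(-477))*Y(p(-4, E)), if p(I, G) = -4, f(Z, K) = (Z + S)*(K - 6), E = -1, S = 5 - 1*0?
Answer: -42210/53 ≈ -796.42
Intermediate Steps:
S = 5 (S = 5 + 0 = 5)
f(Z, K) = (-6 + K)*(5 + Z) (f(Z, K) = (Z + 5)*(K - 6) = (5 + Z)*(-6 + K) = (-6 + K)*(5 + Z))
Y(y) = (-30 + y**2 - y)/y (Y(y) = (-30 - 6*y + 5*y + y*y)/y = (-30 - 6*y + 5*y + y**2)/y = (-30 + y**2 - y)/y)
(-316 + 1224/(-477))*Y(p(-4, E)) = (-316 + 1224/(-477))*(-1 - 4 - 30/(-4)) = (-316 + 1224*(-1/477))*(-1 - 4 - 30*(-1/4)) = (-316 - 136/53)*(-1 - 4 + 15/2) = -16884/53*5/2 = -42210/53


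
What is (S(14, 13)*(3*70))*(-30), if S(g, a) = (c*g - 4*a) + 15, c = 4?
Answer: -119700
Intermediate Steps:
S(g, a) = 15 - 4*a + 4*g (S(g, a) = (4*g - 4*a) + 15 = (-4*a + 4*g) + 15 = 15 - 4*a + 4*g)
(S(14, 13)*(3*70))*(-30) = ((15 - 4*13 + 4*14)*(3*70))*(-30) = ((15 - 52 + 56)*210)*(-30) = (19*210)*(-30) = 3990*(-30) = -119700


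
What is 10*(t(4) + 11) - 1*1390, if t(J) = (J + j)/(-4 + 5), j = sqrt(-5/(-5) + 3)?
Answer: -1220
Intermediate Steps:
j = 2 (j = sqrt(-5*(-1/5) + 3) = sqrt(1 + 3) = sqrt(4) = 2)
t(J) = 2 + J (t(J) = (J + 2)/(-4 + 5) = (2 + J)/1 = (2 + J)*1 = 2 + J)
10*(t(4) + 11) - 1*1390 = 10*((2 + 4) + 11) - 1*1390 = 10*(6 + 11) - 1390 = 10*17 - 1390 = 170 - 1390 = -1220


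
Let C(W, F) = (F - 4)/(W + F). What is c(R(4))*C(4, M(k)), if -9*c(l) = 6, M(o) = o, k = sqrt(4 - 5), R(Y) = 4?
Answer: 10/17 - 16*I/51 ≈ 0.58823 - 0.31373*I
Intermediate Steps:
k = I (k = sqrt(-1) = I ≈ 1.0*I)
C(W, F) = (-4 + F)/(F + W)
c(l) = -2/3 (c(l) = -1/9*6 = -2/3)
c(R(4))*C(4, M(k)) = -2*(-4 + I)/(3*(I + 4)) = -2*(-4 + I)/(3*(4 + I)) = -2*(4 - I)/17*(-4 + I)/3 = -2*(-4 + I)*(4 - I)/51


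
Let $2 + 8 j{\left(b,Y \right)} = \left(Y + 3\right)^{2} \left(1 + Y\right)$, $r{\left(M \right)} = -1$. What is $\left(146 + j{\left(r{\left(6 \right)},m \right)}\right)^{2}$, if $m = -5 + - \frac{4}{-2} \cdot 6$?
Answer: $\frac{966289}{16} \approx 60393.0$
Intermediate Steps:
$m = 7$ ($m = -5 + \left(-4\right) \left(- \frac{1}{2}\right) 6 = -5 + 2 \cdot 6 = -5 + 12 = 7$)
$j{\left(b,Y \right)} = - \frac{1}{4} + \frac{\left(3 + Y\right)^{2} \left(1 + Y\right)}{8}$ ($j{\left(b,Y \right)} = - \frac{1}{4} + \frac{\left(Y + 3\right)^{2} \left(1 + Y\right)}{8} = - \frac{1}{4} + \frac{\left(3 + Y\right)^{2} \left(1 + Y\right)}{8}$)
$\left(146 + j{\left(r{\left(6 \right)},m \right)}\right)^{2} = \left(146 + \left(- \frac{1}{4} + \frac{\left(3 + 7\right)^{2}}{8} + \frac{1}{8} \cdot 7 \left(3 + 7\right)^{2}\right)\right)^{2} = \left(146 + \left(- \frac{1}{4} + \frac{10^{2}}{8} + \frac{1}{8} \cdot 7 \cdot 10^{2}\right)\right)^{2} = \left(146 + \left(- \frac{1}{4} + \frac{1}{8} \cdot 100 + \frac{1}{8} \cdot 7 \cdot 100\right)\right)^{2} = \left(146 + \left(- \frac{1}{4} + \frac{25}{2} + \frac{175}{2}\right)\right)^{2} = \left(146 + \frac{399}{4}\right)^{2} = \left(\frac{983}{4}\right)^{2} = \frac{966289}{16}$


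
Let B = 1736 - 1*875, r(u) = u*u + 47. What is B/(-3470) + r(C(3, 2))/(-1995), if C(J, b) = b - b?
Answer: -376157/1384530 ≈ -0.27169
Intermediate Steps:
C(J, b) = 0
r(u) = 47 + u² (r(u) = u² + 47 = 47 + u²)
B = 861 (B = 1736 - 875 = 861)
B/(-3470) + r(C(3, 2))/(-1995) = 861/(-3470) + (47 + 0²)/(-1995) = 861*(-1/3470) + (47 + 0)*(-1/1995) = -861/3470 + 47*(-1/1995) = -861/3470 - 47/1995 = -376157/1384530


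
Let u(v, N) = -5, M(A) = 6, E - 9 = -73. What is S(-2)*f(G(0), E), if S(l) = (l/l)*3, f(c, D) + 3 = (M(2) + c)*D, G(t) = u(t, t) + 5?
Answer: -1161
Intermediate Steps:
E = -64 (E = 9 - 73 = -64)
G(t) = 0 (G(t) = -5 + 5 = 0)
f(c, D) = -3 + D*(6 + c) (f(c, D) = -3 + (6 + c)*D = -3 + D*(6 + c))
S(l) = 3 (S(l) = 1*3 = 3)
S(-2)*f(G(0), E) = 3*(-3 + 6*(-64) - 64*0) = 3*(-3 - 384 + 0) = 3*(-387) = -1161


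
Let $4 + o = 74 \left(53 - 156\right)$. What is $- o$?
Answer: $7626$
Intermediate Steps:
$o = -7626$ ($o = -4 + 74 \left(53 - 156\right) = -4 + 74 \left(-103\right) = -4 - 7622 = -7626$)
$- o = \left(-1\right) \left(-7626\right) = 7626$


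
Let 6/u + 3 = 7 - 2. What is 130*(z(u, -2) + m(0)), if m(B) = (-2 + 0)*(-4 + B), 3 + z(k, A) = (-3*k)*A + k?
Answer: 3380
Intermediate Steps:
u = 3 (u = 6/(-3 + (7 - 2)) = 6/(-3 + 5) = 6/2 = 6*(½) = 3)
z(k, A) = -3 + k - 3*A*k (z(k, A) = -3 + ((-3*k)*A + k) = -3 + (-3*A*k + k) = -3 + (k - 3*A*k) = -3 + k - 3*A*k)
m(B) = 8 - 2*B (m(B) = -2*(-4 + B) = 8 - 2*B)
130*(z(u, -2) + m(0)) = 130*((-3 + 3 - 3*(-2)*3) + (8 - 2*0)) = 130*((-3 + 3 + 18) + (8 + 0)) = 130*(18 + 8) = 130*26 = 3380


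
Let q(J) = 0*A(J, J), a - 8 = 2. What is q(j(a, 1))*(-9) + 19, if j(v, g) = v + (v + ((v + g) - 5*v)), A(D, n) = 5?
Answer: 19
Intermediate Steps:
a = 10 (a = 8 + 2 = 10)
j(v, g) = g - 2*v (j(v, g) = v + (v + ((g + v) - 5*v)) = v + (v + (g - 4*v)) = v + (g - 3*v) = g - 2*v)
q(J) = 0 (q(J) = 0*5 = 0)
q(j(a, 1))*(-9) + 19 = 0*(-9) + 19 = 0 + 19 = 19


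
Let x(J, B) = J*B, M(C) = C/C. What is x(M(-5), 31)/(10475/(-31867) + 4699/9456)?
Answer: 9341364912/50691433 ≈ 184.28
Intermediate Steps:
M(C) = 1
x(J, B) = B*J
x(M(-5), 31)/(10475/(-31867) + 4699/9456) = (31*1)/(10475/(-31867) + 4699/9456) = 31/(10475*(-1/31867) + 4699*(1/9456)) = 31/(-10475/31867 + 4699/9456) = 31/(50691433/301334352) = 31*(301334352/50691433) = 9341364912/50691433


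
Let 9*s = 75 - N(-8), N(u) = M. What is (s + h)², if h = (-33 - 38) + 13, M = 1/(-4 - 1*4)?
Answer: 12780625/5184 ≈ 2465.4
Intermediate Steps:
M = -⅛ (M = 1/(-4 - 4) = 1/(-8) = -⅛ ≈ -0.12500)
h = -58 (h = -71 + 13 = -58)
N(u) = -⅛
s = 601/72 (s = (75 - 1*(-⅛))/9 = (75 + ⅛)/9 = (⅑)*(601/8) = 601/72 ≈ 8.3472)
(s + h)² = (601/72 - 58)² = (-3575/72)² = 12780625/5184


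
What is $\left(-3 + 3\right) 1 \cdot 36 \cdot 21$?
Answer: $0$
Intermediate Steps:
$\left(-3 + 3\right) 1 \cdot 36 \cdot 21 = 0 \cdot 1 \cdot 36 \cdot 21 = 0 \cdot 36 \cdot 21 = 0 \cdot 21 = 0$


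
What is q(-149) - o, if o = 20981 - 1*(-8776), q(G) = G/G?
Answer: -29756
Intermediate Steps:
q(G) = 1
o = 29757 (o = 20981 + 8776 = 29757)
q(-149) - o = 1 - 1*29757 = 1 - 29757 = -29756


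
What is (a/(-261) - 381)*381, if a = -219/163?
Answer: -686166776/4727 ≈ -1.4516e+5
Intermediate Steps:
a = -219/163 (a = -219*1/163 = -219/163 ≈ -1.3436)
(a/(-261) - 381)*381 = (-219/163/(-261) - 381)*381 = (-219/163*(-1/261) - 381)*381 = (73/14181 - 381)*381 = -5402888/14181*381 = -686166776/4727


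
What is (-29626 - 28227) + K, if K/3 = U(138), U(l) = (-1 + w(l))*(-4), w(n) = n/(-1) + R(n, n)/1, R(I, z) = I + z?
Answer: -59497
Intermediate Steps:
w(n) = n (w(n) = n/(-1) + (n + n)/1 = n*(-1) + (2*n)*1 = -n + 2*n = n)
U(l) = 4 - 4*l (U(l) = (-1 + l)*(-4) = 4 - 4*l)
K = -1644 (K = 3*(4 - 4*138) = 3*(4 - 552) = 3*(-548) = -1644)
(-29626 - 28227) + K = (-29626 - 28227) - 1644 = -57853 - 1644 = -59497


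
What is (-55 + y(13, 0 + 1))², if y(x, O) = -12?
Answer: 4489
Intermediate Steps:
(-55 + y(13, 0 + 1))² = (-55 - 12)² = (-67)² = 4489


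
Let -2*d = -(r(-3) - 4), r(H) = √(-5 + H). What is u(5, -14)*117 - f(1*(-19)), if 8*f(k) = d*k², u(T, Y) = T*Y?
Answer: -32399/4 - 361*I*√2/8 ≈ -8099.8 - 63.816*I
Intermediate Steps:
d = -2 + I*√2 (d = -(-1)*(√(-5 - 3) - 4)/2 = -(-1)*(√(-8) - 4)/2 = -(-1)*(2*I*√2 - 4)/2 = -(-1)*(-4 + 2*I*√2)/2 = -(4 - 2*I*√2)/2 = -2 + I*√2 ≈ -2.0 + 1.4142*I)
f(k) = k²*(-2 + I*√2)/8 (f(k) = ((-2 + I*√2)*k²)/8 = (k²*(-2 + I*√2))/8 = k²*(-2 + I*√2)/8)
u(5, -14)*117 - f(1*(-19)) = (5*(-14))*117 - (1*(-19))²*(-2 + I*√2)/8 = -70*117 - (-19)²*(-2 + I*√2)/8 = -8190 - 361*(-2 + I*√2)/8 = -8190 - (-361/4 + 361*I*√2/8) = -8190 + (361/4 - 361*I*√2/8) = -32399/4 - 361*I*√2/8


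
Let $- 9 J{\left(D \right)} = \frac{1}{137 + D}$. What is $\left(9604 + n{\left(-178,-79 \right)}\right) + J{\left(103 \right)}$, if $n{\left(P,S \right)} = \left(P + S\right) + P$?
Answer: $\frac{19805039}{2160} \approx 9169.0$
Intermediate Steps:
$n{\left(P,S \right)} = S + 2 P$
$J{\left(D \right)} = - \frac{1}{9 \left(137 + D\right)}$
$\left(9604 + n{\left(-178,-79 \right)}\right) + J{\left(103 \right)} = \left(9604 + \left(-79 + 2 \left(-178\right)\right)\right) - \frac{1}{1233 + 9 \cdot 103} = \left(9604 - 435\right) - \frac{1}{1233 + 927} = \left(9604 - 435\right) - \frac{1}{2160} = 9169 - \frac{1}{2160} = \frac{19805039}{2160}$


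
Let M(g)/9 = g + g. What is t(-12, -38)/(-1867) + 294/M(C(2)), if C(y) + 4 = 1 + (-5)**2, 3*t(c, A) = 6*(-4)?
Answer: 92011/123222 ≈ 0.74671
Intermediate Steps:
t(c, A) = -8 (t(c, A) = (6*(-4))/3 = (1/3)*(-24) = -8)
C(y) = 22 (C(y) = -4 + (1 + (-5)**2) = -4 + (1 + 25) = -4 + 26 = 22)
M(g) = 18*g (M(g) = 9*(g + g) = 9*(2*g) = 18*g)
t(-12, -38)/(-1867) + 294/M(C(2)) = -8/(-1867) + 294/((18*22)) = -8*(-1/1867) + 294/396 = 8/1867 + 294*(1/396) = 8/1867 + 49/66 = 92011/123222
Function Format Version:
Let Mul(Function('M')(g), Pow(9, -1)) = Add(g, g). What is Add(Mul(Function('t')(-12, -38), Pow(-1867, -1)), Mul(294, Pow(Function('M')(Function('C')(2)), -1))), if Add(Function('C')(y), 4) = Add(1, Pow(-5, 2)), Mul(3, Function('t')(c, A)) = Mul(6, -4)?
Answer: Rational(92011, 123222) ≈ 0.74671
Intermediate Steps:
Function('t')(c, A) = -8 (Function('t')(c, A) = Mul(Rational(1, 3), Mul(6, -4)) = Mul(Rational(1, 3), -24) = -8)
Function('C')(y) = 22 (Function('C')(y) = Add(-4, Add(1, Pow(-5, 2))) = Add(-4, Add(1, 25)) = Add(-4, 26) = 22)
Function('M')(g) = Mul(18, g) (Function('M')(g) = Mul(9, Add(g, g)) = Mul(9, Mul(2, g)) = Mul(18, g))
Add(Mul(Function('t')(-12, -38), Pow(-1867, -1)), Mul(294, Pow(Function('M')(Function('C')(2)), -1))) = Add(Mul(-8, Pow(-1867, -1)), Mul(294, Pow(Mul(18, 22), -1))) = Add(Mul(-8, Rational(-1, 1867)), Mul(294, Pow(396, -1))) = Add(Rational(8, 1867), Mul(294, Rational(1, 396))) = Add(Rational(8, 1867), Rational(49, 66)) = Rational(92011, 123222)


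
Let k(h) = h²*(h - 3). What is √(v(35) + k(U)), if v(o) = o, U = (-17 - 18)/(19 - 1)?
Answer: √190190/108 ≈ 4.0380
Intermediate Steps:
U = -35/18 ≈ -1.9444
k(h) = h²*(-3 + h)
√(v(35) + k(U)) = √(35 + (-35/18)²*(-3 - 35/18)) = √(35 + (1225/324)*(-89/18)) = √(35 - 109025/5832) = √(95095/5832) = √190190/108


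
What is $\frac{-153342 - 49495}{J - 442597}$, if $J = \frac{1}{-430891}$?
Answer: $\frac{87400637767}{190711063928} \approx 0.45829$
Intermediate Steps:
$J = - \frac{1}{430891} \approx -2.3208 \cdot 10^{-6}$
$\frac{-153342 - 49495}{J - 442597} = \frac{-153342 - 49495}{- \frac{1}{430891} - 442597} = - \frac{202837}{- \frac{190711063928}{430891}} = \left(-202837\right) \left(- \frac{430891}{190711063928}\right) = \frac{87400637767}{190711063928}$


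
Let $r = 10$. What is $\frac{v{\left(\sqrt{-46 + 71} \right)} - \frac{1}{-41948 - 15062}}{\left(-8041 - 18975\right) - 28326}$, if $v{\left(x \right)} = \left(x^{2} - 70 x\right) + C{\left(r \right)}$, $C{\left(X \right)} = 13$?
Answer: $\frac{2541017}{450721060} \approx 0.0056377$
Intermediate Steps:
$v{\left(x \right)} = 13 + x^{2} - 70 x$ ($v{\left(x \right)} = \left(x^{2} - 70 x\right) + 13 = 13 + x^{2} - 70 x$)
$\frac{v{\left(\sqrt{-46 + 71} \right)} - \frac{1}{-41948 - 15062}}{\left(-8041 - 18975\right) - 28326} = \frac{\left(13 + \left(\sqrt{-46 + 71}\right)^{2} - 70 \sqrt{-46 + 71}\right) - \frac{1}{-41948 - 15062}}{\left(-8041 - 18975\right) - 28326} = \frac{\left(13 + \left(\sqrt{25}\right)^{2} - 70 \sqrt{25}\right) - \frac{1}{-57010}}{-27016 - 28326} = \frac{\left(13 + 5^{2} - 350\right) - - \frac{1}{57010}}{-55342} = \left(\left(13 + 25 - 350\right) + \frac{1}{57010}\right) \left(- \frac{1}{55342}\right) = \left(-312 + \frac{1}{57010}\right) \left(- \frac{1}{55342}\right) = \left(- \frac{17787119}{57010}\right) \left(- \frac{1}{55342}\right) = \frac{2541017}{450721060}$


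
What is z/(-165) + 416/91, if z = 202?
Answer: 3866/1155 ≈ 3.3472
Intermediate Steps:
z/(-165) + 416/91 = 202/(-165) + 416/91 = 202*(-1/165) + 416*(1/91) = -202/165 + 32/7 = 3866/1155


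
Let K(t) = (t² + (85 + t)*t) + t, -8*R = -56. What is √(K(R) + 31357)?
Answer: √32057 ≈ 179.04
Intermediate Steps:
R = 7 (R = -⅛*(-56) = 7)
K(t) = t + t² + t*(85 + t) (K(t) = (t² + t*(85 + t)) + t = t + t² + t*(85 + t))
√(K(R) + 31357) = √(2*7*(43 + 7) + 31357) = √(2*7*50 + 31357) = √(700 + 31357) = √32057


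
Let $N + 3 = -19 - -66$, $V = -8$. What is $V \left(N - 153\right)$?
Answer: $872$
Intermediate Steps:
$N = 44$ ($N = -3 - -47 = -3 + \left(-19 + 66\right) = -3 + 47 = 44$)
$V \left(N - 153\right) = - 8 \left(44 - 153\right) = \left(-8\right) \left(-109\right) = 872$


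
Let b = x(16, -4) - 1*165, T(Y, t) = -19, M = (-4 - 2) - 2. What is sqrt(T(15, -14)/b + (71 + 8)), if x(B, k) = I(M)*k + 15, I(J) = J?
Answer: sqrt(1102238)/118 ≈ 8.8972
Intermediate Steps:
M = -8 (M = -6 - 2 = -8)
x(B, k) = 15 - 8*k (x(B, k) = -8*k + 15 = 15 - 8*k)
b = -118 (b = (15 - 8*(-4)) - 1*165 = (15 + 32) - 165 = 47 - 165 = -118)
sqrt(T(15, -14)/b + (71 + 8)) = sqrt(-19/(-118) + (71 + 8)) = sqrt(-19*(-1/118) + 79) = sqrt(19/118 + 79) = sqrt(9341/118) = sqrt(1102238)/118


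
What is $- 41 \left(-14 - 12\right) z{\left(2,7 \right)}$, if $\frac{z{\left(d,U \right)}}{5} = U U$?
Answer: $261170$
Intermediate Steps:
$z{\left(d,U \right)} = 5 U^{2}$ ($z{\left(d,U \right)} = 5 U U = 5 U^{2}$)
$- 41 \left(-14 - 12\right) z{\left(2,7 \right)} = - 41 \left(-14 - 12\right) 5 \cdot 7^{2} = - 41 \left(-14 - 12\right) 5 \cdot 49 = \left(-41\right) \left(-26\right) 245 = 1066 \cdot 245 = 261170$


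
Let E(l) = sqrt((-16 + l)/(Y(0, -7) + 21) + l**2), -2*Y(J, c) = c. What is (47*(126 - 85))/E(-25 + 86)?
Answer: 13489*sqrt(182419)/182419 ≈ 31.582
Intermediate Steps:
Y(J, c) = -c/2
E(l) = sqrt(-32/49 + l**2 + 2*l/49) (E(l) = sqrt((-16 + l)/(-1/2*(-7) + 21) + l**2) = sqrt((-16 + l)/(7/2 + 21) + l**2) = sqrt((-16 + l)/(49/2) + l**2) = sqrt((-16 + l)*(2/49) + l**2) = sqrt((-32/49 + 2*l/49) + l**2) = sqrt(-32/49 + l**2 + 2*l/49))
(47*(126 - 85))/E(-25 + 86) = (47*(126 - 85))/((sqrt(-32 + 2*(-25 + 86) + 49*(-25 + 86)**2)/7)) = (47*41)/((sqrt(-32 + 2*61 + 49*61**2)/7)) = 1927/((sqrt(-32 + 122 + 49*3721)/7)) = 1927/((sqrt(-32 + 122 + 182329)/7)) = 1927/((sqrt(182419)/7)) = 1927*(7*sqrt(182419)/182419) = 13489*sqrt(182419)/182419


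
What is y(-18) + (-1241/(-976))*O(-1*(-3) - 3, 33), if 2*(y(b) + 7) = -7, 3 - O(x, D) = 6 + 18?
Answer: -36309/976 ≈ -37.202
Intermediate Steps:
O(x, D) = -21 (O(x, D) = 3 - (6 + 18) = 3 - 1*24 = 3 - 24 = -21)
y(b) = -21/2 (y(b) = -7 + (½)*(-7) = -7 - 7/2 = -21/2)
y(-18) + (-1241/(-976))*O(-1*(-3) - 3, 33) = -21/2 - 1241/(-976)*(-21) = -21/2 - 1241*(-1/976)*(-21) = -21/2 + (1241/976)*(-21) = -21/2 - 26061/976 = -36309/976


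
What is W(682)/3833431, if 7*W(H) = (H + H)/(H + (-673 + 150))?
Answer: 1364/4266608703 ≈ 3.1969e-7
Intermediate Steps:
W(H) = 2*H/(7*(-523 + H)) (W(H) = ((H + H)/(H + (-673 + 150)))/7 = ((2*H)/(H - 523))/7 = ((2*H)/(-523 + H))/7 = (2*H/(-523 + H))/7 = 2*H/(7*(-523 + H)))
W(682)/3833431 = ((2/7)*682/(-523 + 682))/3833431 = ((2/7)*682/159)*(1/3833431) = ((2/7)*682*(1/159))*(1/3833431) = (1364/1113)*(1/3833431) = 1364/4266608703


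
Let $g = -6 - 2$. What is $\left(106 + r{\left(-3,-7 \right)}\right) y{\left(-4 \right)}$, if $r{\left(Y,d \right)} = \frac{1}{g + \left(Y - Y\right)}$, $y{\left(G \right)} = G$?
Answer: $- \frac{847}{2} \approx -423.5$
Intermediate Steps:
$g = -8$
$r{\left(Y,d \right)} = - \frac{1}{8}$ ($r{\left(Y,d \right)} = \frac{1}{-8 + \left(Y - Y\right)} = \frac{1}{-8 + 0} = \frac{1}{-8} = - \frac{1}{8}$)
$\left(106 + r{\left(-3,-7 \right)}\right) y{\left(-4 \right)} = \left(106 - \frac{1}{8}\right) \left(-4\right) = \frac{847}{8} \left(-4\right) = - \frac{847}{2}$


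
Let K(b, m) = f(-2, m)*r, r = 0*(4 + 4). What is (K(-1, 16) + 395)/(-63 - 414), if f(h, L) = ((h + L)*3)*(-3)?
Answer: -395/477 ≈ -0.82809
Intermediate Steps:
f(h, L) = -9*L - 9*h (f(h, L) = ((L + h)*3)*(-3) = (3*L + 3*h)*(-3) = -9*L - 9*h)
r = 0 (r = 0*8 = 0)
K(b, m) = 0 (K(b, m) = (-9*m - 9*(-2))*0 = (-9*m + 18)*0 = (18 - 9*m)*0 = 0)
(K(-1, 16) + 395)/(-63 - 414) = (0 + 395)/(-63 - 414) = 395/(-477) = 395*(-1/477) = -395/477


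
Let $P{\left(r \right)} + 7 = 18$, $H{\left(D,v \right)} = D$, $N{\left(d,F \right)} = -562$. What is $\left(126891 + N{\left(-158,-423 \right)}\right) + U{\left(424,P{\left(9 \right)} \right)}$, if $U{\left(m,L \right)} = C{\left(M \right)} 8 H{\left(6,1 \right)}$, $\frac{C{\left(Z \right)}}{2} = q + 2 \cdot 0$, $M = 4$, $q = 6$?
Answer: $126905$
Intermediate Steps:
$P{\left(r \right)} = 11$ ($P{\left(r \right)} = -7 + 18 = 11$)
$C{\left(Z \right)} = 12$ ($C{\left(Z \right)} = 2 \left(6 + 2 \cdot 0\right) = 2 \left(6 + 0\right) = 2 \cdot 6 = 12$)
$U{\left(m,L \right)} = 576$ ($U{\left(m,L \right)} = 12 \cdot 8 \cdot 6 = 96 \cdot 6 = 576$)
$\left(126891 + N{\left(-158,-423 \right)}\right) + U{\left(424,P{\left(9 \right)} \right)} = \left(126891 - 562\right) + 576 = 126329 + 576 = 126905$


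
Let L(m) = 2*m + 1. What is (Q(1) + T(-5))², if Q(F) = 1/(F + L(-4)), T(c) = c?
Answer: 961/36 ≈ 26.694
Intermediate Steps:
L(m) = 1 + 2*m
Q(F) = 1/(-7 + F) (Q(F) = 1/(F + (1 + 2*(-4))) = 1/(F + (1 - 8)) = 1/(F - 7) = 1/(-7 + F))
(Q(1) + T(-5))² = (1/(-7 + 1) - 5)² = (1/(-6) - 5)² = (-⅙ - 5)² = (-31/6)² = 961/36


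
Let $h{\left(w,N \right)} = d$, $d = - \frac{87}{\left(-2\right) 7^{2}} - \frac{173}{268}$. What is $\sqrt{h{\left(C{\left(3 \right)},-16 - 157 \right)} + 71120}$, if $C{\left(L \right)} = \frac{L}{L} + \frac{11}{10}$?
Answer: $\frac{\sqrt{62574718407}}{938} \approx 266.68$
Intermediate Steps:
$C{\left(L \right)} = \frac{21}{10}$ ($C{\left(L \right)} = 1 + 11 \cdot \frac{1}{10} = 1 + \frac{11}{10} = \frac{21}{10}$)
$d = \frac{3181}{13132}$ ($d = - \frac{87}{\left(-2\right) 49} - \frac{173}{268} = - \frac{87}{-98} - \frac{173}{268} = \left(-87\right) \left(- \frac{1}{98}\right) - \frac{173}{268} = \frac{87}{98} - \frac{173}{268} = \frac{3181}{13132} \approx 0.24223$)
$h{\left(w,N \right)} = \frac{3181}{13132}$
$\sqrt{h{\left(C{\left(3 \right)},-16 - 157 \right)} + 71120} = \sqrt{\frac{3181}{13132} + 71120} = \sqrt{\frac{933951021}{13132}} = \frac{\sqrt{62574718407}}{938}$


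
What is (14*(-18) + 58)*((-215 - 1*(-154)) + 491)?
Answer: -83420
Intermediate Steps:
(14*(-18) + 58)*((-215 - 1*(-154)) + 491) = (-252 + 58)*((-215 + 154) + 491) = -194*(-61 + 491) = -194*430 = -83420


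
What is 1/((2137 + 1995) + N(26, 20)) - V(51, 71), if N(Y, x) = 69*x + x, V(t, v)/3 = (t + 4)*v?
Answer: -64807379/5532 ≈ -11715.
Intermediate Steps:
V(t, v) = 3*v*(4 + t) (V(t, v) = 3*((t + 4)*v) = 3*((4 + t)*v) = 3*(v*(4 + t)) = 3*v*(4 + t))
N(Y, x) = 70*x
1/((2137 + 1995) + N(26, 20)) - V(51, 71) = 1/((2137 + 1995) + 70*20) - 3*71*(4 + 51) = 1/(4132 + 1400) - 3*71*55 = 1/5532 - 1*11715 = 1/5532 - 11715 = -64807379/5532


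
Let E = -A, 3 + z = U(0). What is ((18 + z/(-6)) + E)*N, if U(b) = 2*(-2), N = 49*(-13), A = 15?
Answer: -15925/6 ≈ -2654.2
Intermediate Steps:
N = -637
U(b) = -4
z = -7 (z = -3 - 4 = -7)
E = -15 (E = -1*15 = -15)
((18 + z/(-6)) + E)*N = ((18 - 7/(-6)) - 15)*(-637) = ((18 - 7*(-⅙)) - 15)*(-637) = ((18 + 7/6) - 15)*(-637) = (115/6 - 15)*(-637) = (25/6)*(-637) = -15925/6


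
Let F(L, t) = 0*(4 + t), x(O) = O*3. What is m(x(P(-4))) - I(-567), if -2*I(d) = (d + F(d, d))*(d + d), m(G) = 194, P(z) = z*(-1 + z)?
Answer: 321683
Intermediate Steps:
x(O) = 3*O
F(L, t) = 0
I(d) = -d² (I(d) = -(d + 0)*(d + d)/2 = -d*2*d/2 = -d²)
m(x(P(-4))) - I(-567) = 194 - (-1)*(-567)² = 194 - (-1)*321489 = 194 - 1*(-321489) = 194 + 321489 = 321683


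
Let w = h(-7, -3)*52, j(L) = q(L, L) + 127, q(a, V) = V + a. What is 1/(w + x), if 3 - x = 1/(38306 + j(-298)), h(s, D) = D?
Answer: -37837/5789062 ≈ -0.0065359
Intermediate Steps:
j(L) = 127 + 2*L (j(L) = (L + L) + 127 = 2*L + 127 = 127 + 2*L)
w = -156 (w = -3*52 = -156)
x = 113510/37837 (x = 3 - 1/(38306 + (127 + 2*(-298))) = 3 - 1/(38306 + (127 - 596)) = 3 - 1/(38306 - 469) = 3 - 1/37837 = 113510/37837 ≈ 3.0000)
1/(w + x) = 1/(-156 + 113510/37837) = 1/(-5789062/37837) = -37837/5789062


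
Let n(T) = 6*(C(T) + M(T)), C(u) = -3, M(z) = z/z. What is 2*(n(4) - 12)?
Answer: -48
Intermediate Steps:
M(z) = 1
n(T) = -12 (n(T) = 6*(-3 + 1) = 6*(-2) = -12)
2*(n(4) - 12) = 2*(-12 - 12) = 2*(-24) = -48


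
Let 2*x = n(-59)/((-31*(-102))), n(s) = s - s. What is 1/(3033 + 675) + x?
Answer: 1/3708 ≈ 0.00026969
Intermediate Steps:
n(s) = 0
x = 0 (x = (0/((-31*(-102))))/2 = (0/3162)/2 = (0*(1/3162))/2 = (½)*0 = 0)
1/(3033 + 675) + x = 1/(3033 + 675) + 0 = 1/3708 + 0 = 1/3708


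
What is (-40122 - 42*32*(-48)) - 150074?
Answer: -125684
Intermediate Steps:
(-40122 - 42*32*(-48)) - 150074 = (-40122 - 1344*(-48)) - 150074 = (-40122 + 64512) - 150074 = 24390 - 150074 = -125684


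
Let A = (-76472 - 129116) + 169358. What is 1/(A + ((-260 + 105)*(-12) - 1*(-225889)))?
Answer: 1/191519 ≈ 5.2214e-6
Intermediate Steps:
A = -36230 (A = -205588 + 169358 = -36230)
1/(A + ((-260 + 105)*(-12) - 1*(-225889))) = 1/(-36230 + ((-260 + 105)*(-12) - 1*(-225889))) = 1/(-36230 + (-155*(-12) + 225889)) = 1/(-36230 + (1860 + 225889)) = 1/(-36230 + 227749) = 1/191519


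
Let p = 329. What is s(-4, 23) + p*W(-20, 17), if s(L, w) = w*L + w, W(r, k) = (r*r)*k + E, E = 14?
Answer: 2241737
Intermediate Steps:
W(r, k) = 14 + k*r² (W(r, k) = (r*r)*k + 14 = r²*k + 14 = k*r² + 14 = 14 + k*r²)
s(L, w) = w + L*w (s(L, w) = L*w + w = w + L*w)
s(-4, 23) + p*W(-20, 17) = 23*(1 - 4) + 329*(14 + 17*(-20)²) = 23*(-3) + 329*(14 + 17*400) = -69 + 329*(14 + 6800) = -69 + 329*6814 = -69 + 2241806 = 2241737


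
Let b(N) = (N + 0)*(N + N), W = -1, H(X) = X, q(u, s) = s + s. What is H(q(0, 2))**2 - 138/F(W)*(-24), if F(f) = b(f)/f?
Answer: -1640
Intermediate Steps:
q(u, s) = 2*s
b(N) = 2*N**2 (b(N) = N*(2*N) = 2*N**2)
F(f) = 2*f (F(f) = (2*f**2)/f = 2*f)
H(q(0, 2))**2 - 138/F(W)*(-24) = (2*2)**2 - 138/(2*(-1))*(-24) = 4**2 - 138/(-2)*(-24) = 16 - 138*(-1/2)*(-24) = 16 + 69*(-24) = 16 - 1656 = -1640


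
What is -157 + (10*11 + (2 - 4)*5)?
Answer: -57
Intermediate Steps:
-157 + (10*11 + (2 - 4)*5) = -157 + (110 - 2*5) = -157 + (110 - 10) = -157 + 100 = -57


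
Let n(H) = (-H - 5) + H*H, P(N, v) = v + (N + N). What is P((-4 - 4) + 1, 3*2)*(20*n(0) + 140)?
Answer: -320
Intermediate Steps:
P(N, v) = v + 2*N
n(H) = -5 + H² - H (n(H) = (-5 - H) + H² = -5 + H² - H)
P((-4 - 4) + 1, 3*2)*(20*n(0) + 140) = (3*2 + 2*((-4 - 4) + 1))*(20*(-5 + 0² - 1*0) + 140) = (6 + 2*(-8 + 1))*(20*(-5 + 0 + 0) + 140) = (6 + 2*(-7))*(20*(-5) + 140) = (6 - 14)*(-100 + 140) = -8*40 = -320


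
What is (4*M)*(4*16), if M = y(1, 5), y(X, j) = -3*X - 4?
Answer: -1792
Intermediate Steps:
y(X, j) = -4 - 3*X
M = -7 (M = -4 - 3*1 = -4 - 3 = -7)
(4*M)*(4*16) = (4*(-7))*(4*16) = -28*64 = -1792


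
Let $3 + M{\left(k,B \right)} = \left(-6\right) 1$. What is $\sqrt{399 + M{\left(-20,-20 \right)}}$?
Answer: $\sqrt{390} \approx 19.748$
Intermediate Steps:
$M{\left(k,B \right)} = -9$ ($M{\left(k,B \right)} = -3 - 6 = -9$)
$\sqrt{399 + M{\left(-20,-20 \right)}} = \sqrt{399 - 9} = \sqrt{390}$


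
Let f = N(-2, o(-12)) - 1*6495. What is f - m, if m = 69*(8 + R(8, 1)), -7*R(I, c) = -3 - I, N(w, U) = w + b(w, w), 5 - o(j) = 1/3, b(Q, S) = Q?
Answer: -50116/7 ≈ -7159.4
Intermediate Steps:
o(j) = 14/3 (o(j) = 5 - 1/3 = 14/3)
N(w, U) = 2*w (N(w, U) = w + w = 2*w)
R(I, c) = 3/7 + I/7 (R(I, c) = -(-3 - I)/7 = 3/7 + I/7)
m = 4623/7 (m = 69*(8 + (3/7 + (1/7)*8)) = 69*(8 + (3/7 + 8/7)) = 69*(8 + 11/7) = 69*(67/7) = 4623/7 ≈ 660.43)
f = -6499 (f = 2*(-2) - 1*6495 = -4 - 6495 = -6499)
f - m = -6499 - 1*4623/7 = -6499 - 4623/7 = -50116/7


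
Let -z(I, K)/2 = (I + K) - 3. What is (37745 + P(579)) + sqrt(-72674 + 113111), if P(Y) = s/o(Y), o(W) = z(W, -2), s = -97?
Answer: 43331357/1148 + 3*sqrt(4493) ≈ 37946.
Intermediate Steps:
z(I, K) = 6 - 2*I - 2*K (z(I, K) = -2*((I + K) - 3) = -2*(-3 + I + K) = 6 - 2*I - 2*K)
o(W) = 10 - 2*W (o(W) = 6 - 2*W - 2*(-2) = 6 - 2*W + 4 = 10 - 2*W)
P(Y) = -97/(10 - 2*Y)
(37745 + P(579)) + sqrt(-72674 + 113111) = (37745 + 97/(2*(-5 + 579))) + sqrt(-72674 + 113111) = (37745 + (97/2)/574) + sqrt(40437) = (37745 + (97/2)*(1/574)) + 3*sqrt(4493) = (37745 + 97/1148) + 3*sqrt(4493) = 43331357/1148 + 3*sqrt(4493)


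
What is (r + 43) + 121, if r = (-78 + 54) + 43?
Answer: 183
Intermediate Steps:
r = 19 (r = -24 + 43 = 19)
(r + 43) + 121 = (19 + 43) + 121 = 62 + 121 = 183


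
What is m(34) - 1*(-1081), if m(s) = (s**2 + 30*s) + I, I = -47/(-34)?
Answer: 110785/34 ≈ 3258.4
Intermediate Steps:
I = 47/34 (I = -47*(-1/34) = 47/34 ≈ 1.3824)
m(s) = 47/34 + s**2 + 30*s (m(s) = (s**2 + 30*s) + 47/34 = 47/34 + s**2 + 30*s)
m(34) - 1*(-1081) = (47/34 + 34**2 + 30*34) - 1*(-1081) = (47/34 + 1156 + 1020) + 1081 = 74031/34 + 1081 = 110785/34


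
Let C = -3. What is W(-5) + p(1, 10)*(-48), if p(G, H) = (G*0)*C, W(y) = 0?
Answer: 0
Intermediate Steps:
p(G, H) = 0 (p(G, H) = (G*0)*(-3) = 0*(-3) = 0)
W(-5) + p(1, 10)*(-48) = 0 + 0*(-48) = 0 + 0 = 0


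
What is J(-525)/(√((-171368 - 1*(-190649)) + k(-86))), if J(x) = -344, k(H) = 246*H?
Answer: 344*I*√3/75 ≈ 7.9443*I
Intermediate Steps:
J(-525)/(√((-171368 - 1*(-190649)) + k(-86))) = -344/√((-171368 - 1*(-190649)) + 246*(-86)) = -344/√((-171368 + 190649) - 21156) = -344/√(19281 - 21156) = -344*(-I*√3/75) = -(-344)*I*√3/75 = 344*I*√3/75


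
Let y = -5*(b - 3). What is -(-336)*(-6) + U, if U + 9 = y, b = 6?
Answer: -2040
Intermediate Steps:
y = -15 (y = -5*(6 - 3) = -5*3 = -15)
U = -24 (U = -9 - 15 = -24)
-(-336)*(-6) + U = -(-336)*(-6) - 24 = -42*48 - 24 = -2016 - 24 = -2040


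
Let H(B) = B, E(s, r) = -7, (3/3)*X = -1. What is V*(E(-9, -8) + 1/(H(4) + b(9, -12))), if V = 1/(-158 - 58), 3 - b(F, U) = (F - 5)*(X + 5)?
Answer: 8/243 ≈ 0.032922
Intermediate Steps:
X = -1
b(F, U) = 23 - 4*F (b(F, U) = 3 - (F - 5)*(-1 + 5) = 3 - (-5 + F)*4 = 3 - (-20 + 4*F) = 3 + (20 - 4*F) = 23 - 4*F)
V = -1/216 (V = 1/(-216) = -1/216 ≈ -0.0046296)
V*(E(-9, -8) + 1/(H(4) + b(9, -12))) = -(-7 + 1/(4 + (23 - 4*9)))/216 = -(-7 + 1/(4 + (23 - 36)))/216 = -(-7 + 1/(4 - 13))/216 = -(-7 + 1/(-9))/216 = -(-7 - ⅑)/216 = -1/216*(-64/9) = 8/243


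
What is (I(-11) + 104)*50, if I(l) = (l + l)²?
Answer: 29400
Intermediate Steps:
I(l) = 4*l² (I(l) = (2*l)² = 4*l²)
(I(-11) + 104)*50 = (4*(-11)² + 104)*50 = (4*121 + 104)*50 = (484 + 104)*50 = 588*50 = 29400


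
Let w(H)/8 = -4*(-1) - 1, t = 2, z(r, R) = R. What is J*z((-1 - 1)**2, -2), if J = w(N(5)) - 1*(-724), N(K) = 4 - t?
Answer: -1496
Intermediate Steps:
N(K) = 2 (N(K) = 4 - 1*2 = 4 - 2 = 2)
w(H) = 24 (w(H) = 8*(-4*(-1) - 1) = 8*(4 - 1) = 8*3 = 24)
J = 748 (J = 24 - 1*(-724) = 24 + 724 = 748)
J*z((-1 - 1)**2, -2) = 748*(-2) = -1496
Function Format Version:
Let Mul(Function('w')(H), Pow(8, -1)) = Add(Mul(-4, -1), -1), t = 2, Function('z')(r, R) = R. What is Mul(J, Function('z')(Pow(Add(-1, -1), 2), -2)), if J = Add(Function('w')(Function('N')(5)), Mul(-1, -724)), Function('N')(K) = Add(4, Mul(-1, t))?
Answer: -1496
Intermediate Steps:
Function('N')(K) = 2 (Function('N')(K) = Add(4, Mul(-1, 2)) = Add(4, -2) = 2)
Function('w')(H) = 24 (Function('w')(H) = Mul(8, Add(Mul(-4, -1), -1)) = Mul(8, Add(4, -1)) = Mul(8, 3) = 24)
J = 748 (J = Add(24, Mul(-1, -724)) = Add(24, 724) = 748)
Mul(J, Function('z')(Pow(Add(-1, -1), 2), -2)) = Mul(748, -2) = -1496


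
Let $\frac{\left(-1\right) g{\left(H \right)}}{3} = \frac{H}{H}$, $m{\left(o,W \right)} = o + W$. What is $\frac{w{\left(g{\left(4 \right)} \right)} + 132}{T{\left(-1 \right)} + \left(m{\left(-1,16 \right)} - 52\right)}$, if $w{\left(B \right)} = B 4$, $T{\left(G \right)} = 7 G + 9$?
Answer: $- \frac{24}{7} \approx -3.4286$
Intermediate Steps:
$m{\left(o,W \right)} = W + o$
$g{\left(H \right)} = -3$ ($g{\left(H \right)} = - 3 \frac{H}{H} = \left(-3\right) 1 = -3$)
$T{\left(G \right)} = 9 + 7 G$
$w{\left(B \right)} = 4 B$
$\frac{w{\left(g{\left(4 \right)} \right)} + 132}{T{\left(-1 \right)} + \left(m{\left(-1,16 \right)} - 52\right)} = \frac{4 \left(-3\right) + 132}{\left(9 + 7 \left(-1\right)\right) + \left(\left(16 - 1\right) - 52\right)} = \frac{-12 + 132}{\left(9 - 7\right) + \left(15 - 52\right)} = \frac{120}{2 - 37} = \frac{120}{-35} = 120 \left(- \frac{1}{35}\right) = - \frac{24}{7}$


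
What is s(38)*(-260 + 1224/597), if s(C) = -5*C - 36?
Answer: 11601032/199 ≈ 58297.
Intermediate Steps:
s(C) = -36 - 5*C
s(38)*(-260 + 1224/597) = (-36 - 5*38)*(-260 + 1224/597) = (-36 - 190)*(-260 + 1224*(1/597)) = -226*(-260 + 408/199) = -226*(-51332/199) = 11601032/199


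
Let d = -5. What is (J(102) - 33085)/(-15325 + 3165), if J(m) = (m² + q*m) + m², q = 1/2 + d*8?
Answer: 8153/6080 ≈ 1.3410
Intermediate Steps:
q = -79/2 (q = 1/2 - 5*8 = ½ - 40 = -79/2 ≈ -39.500)
J(m) = 2*m² - 79*m/2 (J(m) = (m² - 79*m/2) + m² = 2*m² - 79*m/2)
(J(102) - 33085)/(-15325 + 3165) = ((½)*102*(-79 + 4*102) - 33085)/(-15325 + 3165) = ((½)*102*(-79 + 408) - 33085)/(-12160) = ((½)*102*329 - 33085)*(-1/12160) = (16779 - 33085)*(-1/12160) = -16306*(-1/12160) = 8153/6080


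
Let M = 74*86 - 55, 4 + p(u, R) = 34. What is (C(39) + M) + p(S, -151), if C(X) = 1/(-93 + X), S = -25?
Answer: 342305/54 ≈ 6339.0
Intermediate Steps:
p(u, R) = 30 (p(u, R) = -4 + 34 = 30)
M = 6309 (M = 6364 - 55 = 6309)
(C(39) + M) + p(S, -151) = (1/(-93 + 39) + 6309) + 30 = (1/(-54) + 6309) + 30 = (-1/54 + 6309) + 30 = 340685/54 + 30 = 342305/54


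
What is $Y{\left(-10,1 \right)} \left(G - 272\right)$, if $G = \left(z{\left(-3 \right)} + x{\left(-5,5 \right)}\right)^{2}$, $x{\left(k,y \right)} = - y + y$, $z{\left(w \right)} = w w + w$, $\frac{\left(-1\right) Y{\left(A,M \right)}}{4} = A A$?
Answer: $94400$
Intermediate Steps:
$Y{\left(A,M \right)} = - 4 A^{2}$ ($Y{\left(A,M \right)} = - 4 A A = - 4 A^{2}$)
$z{\left(w \right)} = w + w^{2}$ ($z{\left(w \right)} = w^{2} + w = w + w^{2}$)
$x{\left(k,y \right)} = 0$
$G = 36$ ($G = \left(- 3 \left(1 - 3\right) + 0\right)^{2} = \left(\left(-3\right) \left(-2\right) + 0\right)^{2} = \left(6 + 0\right)^{2} = 6^{2} = 36$)
$Y{\left(-10,1 \right)} \left(G - 272\right) = - 4 \left(-10\right)^{2} \left(36 - 272\right) = \left(-4\right) 100 \left(-236\right) = \left(-400\right) \left(-236\right) = 94400$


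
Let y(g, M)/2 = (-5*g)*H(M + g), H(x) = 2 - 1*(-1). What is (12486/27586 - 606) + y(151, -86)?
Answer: -70834605/13793 ≈ -5135.5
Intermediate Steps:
H(x) = 3 (H(x) = 2 + 1 = 3)
y(g, M) = -30*g (y(g, M) = 2*(-5*g*3) = 2*(-15*g) = -30*g)
(12486/27586 - 606) + y(151, -86) = (12486/27586 - 606) - 30*151 = (12486*(1/27586) - 606) - 4530 = (6243/13793 - 606) - 4530 = -8352315/13793 - 4530 = -70834605/13793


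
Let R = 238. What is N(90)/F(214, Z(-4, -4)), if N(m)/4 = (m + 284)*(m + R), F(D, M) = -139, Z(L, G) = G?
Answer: -490688/139 ≈ -3530.1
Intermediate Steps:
N(m) = 4*(238 + m)*(284 + m) (N(m) = 4*((m + 284)*(m + 238)) = 4*((284 + m)*(238 + m)) = 4*((238 + m)*(284 + m)) = 4*(238 + m)*(284 + m))
N(90)/F(214, Z(-4, -4)) = (270368 + 4*90² + 2088*90)/(-139) = (270368 + 4*8100 + 187920)*(-1/139) = (270368 + 32400 + 187920)*(-1/139) = 490688*(-1/139) = -490688/139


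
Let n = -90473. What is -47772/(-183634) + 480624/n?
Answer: -41968415730/8306959441 ≈ -5.0522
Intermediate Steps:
-47772/(-183634) + 480624/n = -47772/(-183634) + 480624/(-90473) = -47772*(-1/183634) + 480624*(-1/90473) = 23886/91817 - 480624/90473 = -41968415730/8306959441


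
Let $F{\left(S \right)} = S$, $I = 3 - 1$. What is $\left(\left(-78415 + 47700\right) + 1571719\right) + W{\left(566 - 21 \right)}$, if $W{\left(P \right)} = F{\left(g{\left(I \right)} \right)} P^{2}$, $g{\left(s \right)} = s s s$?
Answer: $3917204$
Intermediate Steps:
$I = 2$ ($I = 3 - 1 = 2$)
$g{\left(s \right)} = s^{3}$ ($g{\left(s \right)} = s^{2} s = s^{3}$)
$W{\left(P \right)} = 8 P^{2}$ ($W{\left(P \right)} = 2^{3} P^{2} = 8 P^{2}$)
$\left(\left(-78415 + 47700\right) + 1571719\right) + W{\left(566 - 21 \right)} = \left(\left(-78415 + 47700\right) + 1571719\right) + 8 \left(566 - 21\right)^{2} = \left(-30715 + 1571719\right) + 8 \cdot 545^{2} = 1541004 + 8 \cdot 297025 = 1541004 + 2376200 = 3917204$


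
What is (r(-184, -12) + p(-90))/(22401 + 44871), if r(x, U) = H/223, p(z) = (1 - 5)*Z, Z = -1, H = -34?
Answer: 143/2500276 ≈ 5.7194e-5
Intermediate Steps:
p(z) = 4 (p(z) = (1 - 5)*(-1) = -4*(-1) = 4)
r(x, U) = -34/223
(r(-184, -12) + p(-90))/(22401 + 44871) = (-34/223 + 4)/(22401 + 44871) = (858/223)/67272 = (858/223)*(1/67272) = 143/2500276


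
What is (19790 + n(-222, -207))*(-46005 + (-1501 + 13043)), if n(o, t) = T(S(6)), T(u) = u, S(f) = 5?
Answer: -682195085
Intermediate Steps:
n(o, t) = 5
(19790 + n(-222, -207))*(-46005 + (-1501 + 13043)) = (19790 + 5)*(-46005 + (-1501 + 13043)) = 19795*(-46005 + 11542) = 19795*(-34463) = -682195085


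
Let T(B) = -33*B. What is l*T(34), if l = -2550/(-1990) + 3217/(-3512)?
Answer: -143266497/349444 ≈ -409.98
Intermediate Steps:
l = 255377/698888 (l = -2550*(-1/1990) + 3217*(-1/3512) = 255/199 - 3217/3512 = 255377/698888 ≈ 0.36540)
l*T(34) = 255377*(-33*34)/698888 = (255377/698888)*(-1122) = -143266497/349444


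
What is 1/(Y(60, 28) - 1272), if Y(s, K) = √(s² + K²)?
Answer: -159/201700 - √274/403400 ≈ -0.00082933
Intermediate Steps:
Y(s, K) = √(K² + s²)
1/(Y(60, 28) - 1272) = 1/(√(28² + 60²) - 1272) = 1/(√(784 + 3600) - 1272) = 1/(√4384 - 1272) = 1/(4*√274 - 1272) = 1/(-1272 + 4*√274)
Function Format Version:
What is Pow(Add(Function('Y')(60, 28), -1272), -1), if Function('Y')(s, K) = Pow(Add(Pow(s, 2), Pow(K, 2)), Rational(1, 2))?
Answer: Add(Rational(-159, 201700), Mul(Rational(-1, 403400), Pow(274, Rational(1, 2)))) ≈ -0.00082933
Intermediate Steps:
Function('Y')(s, K) = Pow(Add(Pow(K, 2), Pow(s, 2)), Rational(1, 2))
Pow(Add(Function('Y')(60, 28), -1272), -1) = Pow(Add(Pow(Add(Pow(28, 2), Pow(60, 2)), Rational(1, 2)), -1272), -1) = Pow(Add(Pow(Add(784, 3600), Rational(1, 2)), -1272), -1) = Pow(Add(Pow(4384, Rational(1, 2)), -1272), -1) = Pow(Add(Mul(4, Pow(274, Rational(1, 2))), -1272), -1) = Pow(Add(-1272, Mul(4, Pow(274, Rational(1, 2)))), -1)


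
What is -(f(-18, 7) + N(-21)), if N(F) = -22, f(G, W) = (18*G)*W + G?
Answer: 2308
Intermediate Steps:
f(G, W) = G + 18*G*W (f(G, W) = 18*G*W + G = G + 18*G*W)
-(f(-18, 7) + N(-21)) = -(-18*(1 + 18*7) - 22) = -(-18*(1 + 126) - 22) = -(-18*127 - 22) = -(-2286 - 22) = -1*(-2308) = 2308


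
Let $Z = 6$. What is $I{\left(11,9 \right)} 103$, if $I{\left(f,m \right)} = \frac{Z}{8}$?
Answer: $\frac{309}{4} \approx 77.25$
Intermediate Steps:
$I{\left(f,m \right)} = \frac{3}{4}$ ($I{\left(f,m \right)} = \frac{6}{8} = 6 \cdot \frac{1}{8} = \frac{3}{4}$)
$I{\left(11,9 \right)} 103 = \frac{3}{4} \cdot 103 = \frac{309}{4}$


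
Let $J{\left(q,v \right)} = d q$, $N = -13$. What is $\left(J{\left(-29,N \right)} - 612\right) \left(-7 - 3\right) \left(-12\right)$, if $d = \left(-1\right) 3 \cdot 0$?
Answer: $-73440$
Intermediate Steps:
$d = 0$ ($d = \left(-3\right) 0 = 0$)
$J{\left(q,v \right)} = 0$ ($J{\left(q,v \right)} = 0 q = 0$)
$\left(J{\left(-29,N \right)} - 612\right) \left(-7 - 3\right) \left(-12\right) = \left(0 - 612\right) \left(-7 - 3\right) \left(-12\right) = - 612 \left(\left(-10\right) \left(-12\right)\right) = \left(-612\right) 120 = -73440$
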